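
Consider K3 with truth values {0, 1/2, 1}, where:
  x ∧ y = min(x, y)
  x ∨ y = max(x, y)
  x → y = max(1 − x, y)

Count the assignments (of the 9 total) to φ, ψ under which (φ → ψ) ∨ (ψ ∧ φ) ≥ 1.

φ = 0, ψ = 0 ↦ 1  ≥
φ = 0, ψ = 1/2 ↦ 1  ≥
φ = 0, ψ = 1 ↦ 1  ≥
φ = 1/2, ψ = 0 ↦ 1/2  <
φ = 1/2, ψ = 1/2 ↦ 1/2  <
φ = 1/2, ψ = 1 ↦ 1  ≥
φ = 1, ψ = 0 ↦ 0  <
φ = 1, ψ = 1/2 ↦ 1/2  <
φ = 1, ψ = 1 ↦ 1  ≥
So 5 of the 9 assignments meet the threshold.

5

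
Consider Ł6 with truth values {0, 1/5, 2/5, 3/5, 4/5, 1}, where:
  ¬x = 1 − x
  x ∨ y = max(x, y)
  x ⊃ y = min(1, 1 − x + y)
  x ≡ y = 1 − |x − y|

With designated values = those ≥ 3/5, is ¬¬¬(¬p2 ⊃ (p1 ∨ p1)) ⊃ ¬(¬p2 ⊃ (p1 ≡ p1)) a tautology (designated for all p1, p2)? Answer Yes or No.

No

Counterexample: take p1 = 0, p2 = 0.
¬p2 = ¬0 = 1
p1 ∨ p1 = 0 ∨ 0 = 0
¬p2 ⊃ (p1 ∨ p1) = 1 ⊃ 0 = 0
¬(¬p2 ⊃ (p1 ∨ p1)) = ¬0 = 1
¬¬(¬p2 ⊃ (p1 ∨ p1)) = ¬1 = 0
¬¬¬(¬p2 ⊃ (p1 ∨ p1)) = ¬0 = 1
¬p2 = ¬0 = 1
p1 ≡ p1 = 0 ≡ 0 = 1
¬p2 ⊃ (p1 ≡ p1) = 1 ⊃ 1 = 1
¬(¬p2 ⊃ (p1 ≡ p1)) = ¬1 = 0
¬¬¬(¬p2 ⊃ (p1 ∨ p1)) ⊃ ¬(¬p2 ⊃ (p1 ≡ p1)) = 1 ⊃ 0 = 0
This gives 0, which is below 3/5.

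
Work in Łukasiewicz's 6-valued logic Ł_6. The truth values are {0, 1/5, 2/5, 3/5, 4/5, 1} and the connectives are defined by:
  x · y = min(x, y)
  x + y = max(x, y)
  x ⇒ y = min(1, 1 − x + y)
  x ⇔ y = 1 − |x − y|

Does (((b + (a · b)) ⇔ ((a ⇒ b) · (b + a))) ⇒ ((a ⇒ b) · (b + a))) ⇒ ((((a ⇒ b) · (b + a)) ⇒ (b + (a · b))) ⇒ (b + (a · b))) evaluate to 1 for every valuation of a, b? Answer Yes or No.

Counterexample: take a = 1/5, b = 0.
a · b = 1/5 · 0 = 0
b + (a · b) = 0 + 0 = 0
a ⇒ b = 1/5 ⇒ 0 = 4/5
b + a = 0 + 1/5 = 1/5
(a ⇒ b) · (b + a) = 4/5 · 1/5 = 1/5
(b + (a · b)) ⇔ ((a ⇒ b) · (b + a)) = 0 ⇔ 1/5 = 4/5
a ⇒ b = 1/5 ⇒ 0 = 4/5
b + a = 0 + 1/5 = 1/5
(a ⇒ b) · (b + a) = 4/5 · 1/5 = 1/5
((b + (a · b)) ⇔ ((a ⇒ b) · (b + a))) ⇒ ((a ⇒ b) · (b + a)) = 4/5 ⇒ 1/5 = 2/5
a ⇒ b = 1/5 ⇒ 0 = 4/5
b + a = 0 + 1/5 = 1/5
(a ⇒ b) · (b + a) = 4/5 · 1/5 = 1/5
a · b = 1/5 · 0 = 0
b + (a · b) = 0 + 0 = 0
((a ⇒ b) · (b + a)) ⇒ (b + (a · b)) = 1/5 ⇒ 0 = 4/5
a · b = 1/5 · 0 = 0
b + (a · b) = 0 + 0 = 0
(((a ⇒ b) · (b + a)) ⇒ (b + (a · b))) ⇒ (b + (a · b)) = 4/5 ⇒ 0 = 1/5
(((b + (a · b)) ⇔ ((a ⇒ b) · (b + a))) ⇒ ((a ⇒ b) · (b + a))) ⇒ ((((a ⇒ b) · (b + a)) ⇒ (b + (a · b))) ⇒ (b + (a · b))) = 2/5 ⇒ 1/5 = 4/5
This gives 4/5 ≠ 1.

No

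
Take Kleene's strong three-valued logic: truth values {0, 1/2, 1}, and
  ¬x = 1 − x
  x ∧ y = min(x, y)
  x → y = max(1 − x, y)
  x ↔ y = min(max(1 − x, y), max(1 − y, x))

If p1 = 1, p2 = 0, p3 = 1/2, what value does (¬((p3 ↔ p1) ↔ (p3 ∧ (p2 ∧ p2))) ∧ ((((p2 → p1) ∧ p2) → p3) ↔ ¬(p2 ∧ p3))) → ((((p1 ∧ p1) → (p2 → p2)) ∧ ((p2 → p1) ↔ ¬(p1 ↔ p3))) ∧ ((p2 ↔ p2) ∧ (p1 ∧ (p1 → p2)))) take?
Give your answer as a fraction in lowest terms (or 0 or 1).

1/2

p3 ↔ p1 = 1/2 ↔ 1 = 1/2
p2 ∧ p2 = 0 ∧ 0 = 0
p3 ∧ (p2 ∧ p2) = 1/2 ∧ 0 = 0
(p3 ↔ p1) ↔ (p3 ∧ (p2 ∧ p2)) = 1/2 ↔ 0 = 1/2
¬((p3 ↔ p1) ↔ (p3 ∧ (p2 ∧ p2))) = ¬1/2 = 1/2
p2 → p1 = 0 → 1 = 1
(p2 → p1) ∧ p2 = 1 ∧ 0 = 0
((p2 → p1) ∧ p2) → p3 = 0 → 1/2 = 1
p2 ∧ p3 = 0 ∧ 1/2 = 0
¬(p2 ∧ p3) = ¬0 = 1
(((p2 → p1) ∧ p2) → p3) ↔ ¬(p2 ∧ p3) = 1 ↔ 1 = 1
¬((p3 ↔ p1) ↔ (p3 ∧ (p2 ∧ p2))) ∧ ((((p2 → p1) ∧ p2) → p3) ↔ ¬(p2 ∧ p3)) = 1/2 ∧ 1 = 1/2
p1 ∧ p1 = 1 ∧ 1 = 1
p2 → p2 = 0 → 0 = 1
(p1 ∧ p1) → (p2 → p2) = 1 → 1 = 1
p2 → p1 = 0 → 1 = 1
p1 ↔ p3 = 1 ↔ 1/2 = 1/2
¬(p1 ↔ p3) = ¬1/2 = 1/2
(p2 → p1) ↔ ¬(p1 ↔ p3) = 1 ↔ 1/2 = 1/2
((p1 ∧ p1) → (p2 → p2)) ∧ ((p2 → p1) ↔ ¬(p1 ↔ p3)) = 1 ∧ 1/2 = 1/2
p2 ↔ p2 = 0 ↔ 0 = 1
p1 → p2 = 1 → 0 = 0
p1 ∧ (p1 → p2) = 1 ∧ 0 = 0
(p2 ↔ p2) ∧ (p1 ∧ (p1 → p2)) = 1 ∧ 0 = 0
(((p1 ∧ p1) → (p2 → p2)) ∧ ((p2 → p1) ↔ ¬(p1 ↔ p3))) ∧ ((p2 ↔ p2) ∧ (p1 ∧ (p1 → p2))) = 1/2 ∧ 0 = 0
(¬((p3 ↔ p1) ↔ (p3 ∧ (p2 ∧ p2))) ∧ ((((p2 → p1) ∧ p2) → p3) ↔ ¬(p2 ∧ p3))) → ((((p1 ∧ p1) → (p2 → p2)) ∧ ((p2 → p1) ↔ ¬(p1 ↔ p3))) ∧ ((p2 ↔ p2) ∧ (p1 ∧ (p1 → p2)))) = 1/2 → 0 = 1/2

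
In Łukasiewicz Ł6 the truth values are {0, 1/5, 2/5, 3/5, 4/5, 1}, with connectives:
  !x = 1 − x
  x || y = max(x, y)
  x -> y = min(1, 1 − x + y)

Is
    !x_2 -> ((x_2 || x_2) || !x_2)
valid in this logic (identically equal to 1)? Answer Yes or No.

x_2 = 0 ↦ 1
x_2 = 1/5 ↦ 1
x_2 = 2/5 ↦ 1
x_2 = 3/5 ↦ 1
x_2 = 4/5 ↦ 1
x_2 = 1 ↦ 1
Every assignment gives a value ≥ 1.

Yes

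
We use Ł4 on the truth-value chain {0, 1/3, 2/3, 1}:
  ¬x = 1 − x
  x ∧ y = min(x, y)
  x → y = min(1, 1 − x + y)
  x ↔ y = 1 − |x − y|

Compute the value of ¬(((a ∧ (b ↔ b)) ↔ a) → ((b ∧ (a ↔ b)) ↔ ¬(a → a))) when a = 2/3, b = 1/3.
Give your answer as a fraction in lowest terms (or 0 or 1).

1/3

b ↔ b = 1/3 ↔ 1/3 = 1
a ∧ (b ↔ b) = 2/3 ∧ 1 = 2/3
(a ∧ (b ↔ b)) ↔ a = 2/3 ↔ 2/3 = 1
a ↔ b = 2/3 ↔ 1/3 = 2/3
b ∧ (a ↔ b) = 1/3 ∧ 2/3 = 1/3
a → a = 2/3 → 2/3 = 1
¬(a → a) = ¬1 = 0
(b ∧ (a ↔ b)) ↔ ¬(a → a) = 1/3 ↔ 0 = 2/3
((a ∧ (b ↔ b)) ↔ a) → ((b ∧ (a ↔ b)) ↔ ¬(a → a)) = 1 → 2/3 = 2/3
¬(((a ∧ (b ↔ b)) ↔ a) → ((b ∧ (a ↔ b)) ↔ ¬(a → a))) = ¬2/3 = 1/3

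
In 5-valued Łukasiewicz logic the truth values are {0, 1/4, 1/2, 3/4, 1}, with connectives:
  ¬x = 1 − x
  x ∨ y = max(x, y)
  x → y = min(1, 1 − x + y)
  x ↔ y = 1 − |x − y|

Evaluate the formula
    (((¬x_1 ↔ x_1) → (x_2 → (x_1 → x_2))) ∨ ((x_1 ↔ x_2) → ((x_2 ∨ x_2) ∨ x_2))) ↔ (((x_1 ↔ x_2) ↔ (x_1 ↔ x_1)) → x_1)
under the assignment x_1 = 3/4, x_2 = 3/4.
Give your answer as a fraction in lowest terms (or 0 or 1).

¬x_1 = ¬3/4 = 1/4
¬x_1 ↔ x_1 = 1/4 ↔ 3/4 = 1/2
x_1 → x_2 = 3/4 → 3/4 = 1
x_2 → (x_1 → x_2) = 3/4 → 1 = 1
(¬x_1 ↔ x_1) → (x_2 → (x_1 → x_2)) = 1/2 → 1 = 1
x_1 ↔ x_2 = 3/4 ↔ 3/4 = 1
x_2 ∨ x_2 = 3/4 ∨ 3/4 = 3/4
(x_2 ∨ x_2) ∨ x_2 = 3/4 ∨ 3/4 = 3/4
(x_1 ↔ x_2) → ((x_2 ∨ x_2) ∨ x_2) = 1 → 3/4 = 3/4
((¬x_1 ↔ x_1) → (x_2 → (x_1 → x_2))) ∨ ((x_1 ↔ x_2) → ((x_2 ∨ x_2) ∨ x_2)) = 1 ∨ 3/4 = 1
x_1 ↔ x_2 = 3/4 ↔ 3/4 = 1
x_1 ↔ x_1 = 3/4 ↔ 3/4 = 1
(x_1 ↔ x_2) ↔ (x_1 ↔ x_1) = 1 ↔ 1 = 1
((x_1 ↔ x_2) ↔ (x_1 ↔ x_1)) → x_1 = 1 → 3/4 = 3/4
(((¬x_1 ↔ x_1) → (x_2 → (x_1 → x_2))) ∨ ((x_1 ↔ x_2) → ((x_2 ∨ x_2) ∨ x_2))) ↔ (((x_1 ↔ x_2) ↔ (x_1 ↔ x_1)) → x_1) = 1 ↔ 3/4 = 3/4

3/4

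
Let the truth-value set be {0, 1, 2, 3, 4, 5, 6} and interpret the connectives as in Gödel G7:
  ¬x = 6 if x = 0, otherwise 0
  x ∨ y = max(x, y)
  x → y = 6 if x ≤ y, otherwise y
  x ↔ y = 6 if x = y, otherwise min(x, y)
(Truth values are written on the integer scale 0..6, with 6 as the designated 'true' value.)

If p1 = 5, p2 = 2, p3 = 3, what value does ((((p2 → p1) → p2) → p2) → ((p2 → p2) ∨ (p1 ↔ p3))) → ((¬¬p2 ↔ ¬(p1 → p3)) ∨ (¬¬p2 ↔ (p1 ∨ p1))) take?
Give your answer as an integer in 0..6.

5

p2 → p1 = 2 → 5 = 6
(p2 → p1) → p2 = 6 → 2 = 2
((p2 → p1) → p2) → p2 = 2 → 2 = 6
p2 → p2 = 2 → 2 = 6
p1 ↔ p3 = 5 ↔ 3 = 3
(p2 → p2) ∨ (p1 ↔ p3) = 6 ∨ 3 = 6
(((p2 → p1) → p2) → p2) → ((p2 → p2) ∨ (p1 ↔ p3)) = 6 → 6 = 6
¬p2 = ¬2 = 0
¬¬p2 = ¬0 = 6
p1 → p3 = 5 → 3 = 3
¬(p1 → p3) = ¬3 = 0
¬¬p2 ↔ ¬(p1 → p3) = 6 ↔ 0 = 0
¬p2 = ¬2 = 0
¬¬p2 = ¬0 = 6
p1 ∨ p1 = 5 ∨ 5 = 5
¬¬p2 ↔ (p1 ∨ p1) = 6 ↔ 5 = 5
(¬¬p2 ↔ ¬(p1 → p3)) ∨ (¬¬p2 ↔ (p1 ∨ p1)) = 0 ∨ 5 = 5
((((p2 → p1) → p2) → p2) → ((p2 → p2) ∨ (p1 ↔ p3))) → ((¬¬p2 ↔ ¬(p1 → p3)) ∨ (¬¬p2 ↔ (p1 ∨ p1))) = 6 → 5 = 5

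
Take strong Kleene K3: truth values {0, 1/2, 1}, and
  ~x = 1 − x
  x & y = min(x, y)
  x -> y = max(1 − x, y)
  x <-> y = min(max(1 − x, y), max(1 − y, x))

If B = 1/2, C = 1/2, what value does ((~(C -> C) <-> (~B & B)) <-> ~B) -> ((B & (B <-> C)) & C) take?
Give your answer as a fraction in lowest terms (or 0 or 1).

1/2

C -> C = 1/2 -> 1/2 = 1/2
~(C -> C) = ~1/2 = 1/2
~B = ~1/2 = 1/2
~B & B = 1/2 & 1/2 = 1/2
~(C -> C) <-> (~B & B) = 1/2 <-> 1/2 = 1/2
~B = ~1/2 = 1/2
(~(C -> C) <-> (~B & B)) <-> ~B = 1/2 <-> 1/2 = 1/2
B <-> C = 1/2 <-> 1/2 = 1/2
B & (B <-> C) = 1/2 & 1/2 = 1/2
(B & (B <-> C)) & C = 1/2 & 1/2 = 1/2
((~(C -> C) <-> (~B & B)) <-> ~B) -> ((B & (B <-> C)) & C) = 1/2 -> 1/2 = 1/2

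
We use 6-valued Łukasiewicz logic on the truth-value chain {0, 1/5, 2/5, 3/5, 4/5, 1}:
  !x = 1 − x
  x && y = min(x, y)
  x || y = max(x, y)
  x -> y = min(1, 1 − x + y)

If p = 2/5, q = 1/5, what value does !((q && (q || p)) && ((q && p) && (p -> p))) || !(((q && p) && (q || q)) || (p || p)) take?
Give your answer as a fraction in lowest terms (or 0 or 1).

4/5

q || p = 1/5 || 2/5 = 2/5
q && (q || p) = 1/5 && 2/5 = 1/5
q && p = 1/5 && 2/5 = 1/5
p -> p = 2/5 -> 2/5 = 1
(q && p) && (p -> p) = 1/5 && 1 = 1/5
(q && (q || p)) && ((q && p) && (p -> p)) = 1/5 && 1/5 = 1/5
!((q && (q || p)) && ((q && p) && (p -> p))) = !1/5 = 4/5
q && p = 1/5 && 2/5 = 1/5
q || q = 1/5 || 1/5 = 1/5
(q && p) && (q || q) = 1/5 && 1/5 = 1/5
p || p = 2/5 || 2/5 = 2/5
((q && p) && (q || q)) || (p || p) = 1/5 || 2/5 = 2/5
!(((q && p) && (q || q)) || (p || p)) = !2/5 = 3/5
!((q && (q || p)) && ((q && p) && (p -> p))) || !(((q && p) && (q || q)) || (p || p)) = 4/5 || 3/5 = 4/5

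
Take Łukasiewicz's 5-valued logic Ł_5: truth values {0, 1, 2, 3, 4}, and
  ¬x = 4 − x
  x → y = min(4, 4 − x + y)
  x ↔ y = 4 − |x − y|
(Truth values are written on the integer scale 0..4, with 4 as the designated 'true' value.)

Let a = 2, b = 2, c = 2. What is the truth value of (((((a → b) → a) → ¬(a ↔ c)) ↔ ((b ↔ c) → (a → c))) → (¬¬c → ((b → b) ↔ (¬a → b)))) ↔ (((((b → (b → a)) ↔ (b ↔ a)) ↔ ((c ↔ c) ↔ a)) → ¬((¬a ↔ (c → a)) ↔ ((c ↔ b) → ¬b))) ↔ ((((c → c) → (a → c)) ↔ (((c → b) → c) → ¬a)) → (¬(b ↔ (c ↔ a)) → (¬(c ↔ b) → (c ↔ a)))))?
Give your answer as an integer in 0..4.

2

a → b = 2 → 2 = 4
(a → b) → a = 4 → 2 = 2
a ↔ c = 2 ↔ 2 = 4
¬(a ↔ c) = ¬4 = 0
((a → b) → a) → ¬(a ↔ c) = 2 → 0 = 2
b ↔ c = 2 ↔ 2 = 4
a → c = 2 → 2 = 4
(b ↔ c) → (a → c) = 4 → 4 = 4
(((a → b) → a) → ¬(a ↔ c)) ↔ ((b ↔ c) → (a → c)) = 2 ↔ 4 = 2
¬c = ¬2 = 2
¬¬c = ¬2 = 2
b → b = 2 → 2 = 4
¬a = ¬2 = 2
¬a → b = 2 → 2 = 4
(b → b) ↔ (¬a → b) = 4 ↔ 4 = 4
¬¬c → ((b → b) ↔ (¬a → b)) = 2 → 4 = 4
((((a → b) → a) → ¬(a ↔ c)) ↔ ((b ↔ c) → (a → c))) → (¬¬c → ((b → b) ↔ (¬a → b))) = 2 → 4 = 4
b → a = 2 → 2 = 4
b → (b → a) = 2 → 4 = 4
b ↔ a = 2 ↔ 2 = 4
(b → (b → a)) ↔ (b ↔ a) = 4 ↔ 4 = 4
c ↔ c = 2 ↔ 2 = 4
(c ↔ c) ↔ a = 4 ↔ 2 = 2
((b → (b → a)) ↔ (b ↔ a)) ↔ ((c ↔ c) ↔ a) = 4 ↔ 2 = 2
¬a = ¬2 = 2
c → a = 2 → 2 = 4
¬a ↔ (c → a) = 2 ↔ 4 = 2
c ↔ b = 2 ↔ 2 = 4
¬b = ¬2 = 2
(c ↔ b) → ¬b = 4 → 2 = 2
(¬a ↔ (c → a)) ↔ ((c ↔ b) → ¬b) = 2 ↔ 2 = 4
¬((¬a ↔ (c → a)) ↔ ((c ↔ b) → ¬b)) = ¬4 = 0
(((b → (b → a)) ↔ (b ↔ a)) ↔ ((c ↔ c) ↔ a)) → ¬((¬a ↔ (c → a)) ↔ ((c ↔ b) → ¬b)) = 2 → 0 = 2
c → c = 2 → 2 = 4
a → c = 2 → 2 = 4
(c → c) → (a → c) = 4 → 4 = 4
c → b = 2 → 2 = 4
(c → b) → c = 4 → 2 = 2
¬a = ¬2 = 2
((c → b) → c) → ¬a = 2 → 2 = 4
((c → c) → (a → c)) ↔ (((c → b) → c) → ¬a) = 4 ↔ 4 = 4
c ↔ a = 2 ↔ 2 = 4
b ↔ (c ↔ a) = 2 ↔ 4 = 2
¬(b ↔ (c ↔ a)) = ¬2 = 2
c ↔ b = 2 ↔ 2 = 4
¬(c ↔ b) = ¬4 = 0
c ↔ a = 2 ↔ 2 = 4
¬(c ↔ b) → (c ↔ a) = 0 → 4 = 4
¬(b ↔ (c ↔ a)) → (¬(c ↔ b) → (c ↔ a)) = 2 → 4 = 4
(((c → c) → (a → c)) ↔ (((c → b) → c) → ¬a)) → (¬(b ↔ (c ↔ a)) → (¬(c ↔ b) → (c ↔ a))) = 4 → 4 = 4
((((b → (b → a)) ↔ (b ↔ a)) ↔ ((c ↔ c) ↔ a)) → ¬((¬a ↔ (c → a)) ↔ ((c ↔ b) → ¬b))) ↔ ((((c → c) → (a → c)) ↔ (((c → b) → c) → ¬a)) → (¬(b ↔ (c ↔ a)) → (¬(c ↔ b) → (c ↔ a)))) = 2 ↔ 4 = 2
(((((a → b) → a) → ¬(a ↔ c)) ↔ ((b ↔ c) → (a → c))) → (¬¬c → ((b → b) ↔ (¬a → b)))) ↔ (((((b → (b → a)) ↔ (b ↔ a)) ↔ ((c ↔ c) ↔ a)) → ¬((¬a ↔ (c → a)) ↔ ((c ↔ b) → ¬b))) ↔ ((((c → c) → (a → c)) ↔ (((c → b) → c) → ¬a)) → (¬(b ↔ (c ↔ a)) → (¬(c ↔ b) → (c ↔ a))))) = 4 ↔ 2 = 2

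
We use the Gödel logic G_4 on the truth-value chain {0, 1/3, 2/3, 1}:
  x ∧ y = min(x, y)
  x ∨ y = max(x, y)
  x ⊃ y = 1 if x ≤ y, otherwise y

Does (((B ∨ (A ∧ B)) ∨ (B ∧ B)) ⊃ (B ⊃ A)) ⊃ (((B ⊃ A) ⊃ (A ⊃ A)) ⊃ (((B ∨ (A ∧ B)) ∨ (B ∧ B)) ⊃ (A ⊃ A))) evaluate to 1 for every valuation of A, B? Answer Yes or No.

Yes

A = 0, B = 0 ↦ 1
A = 0, B = 1/3 ↦ 1
A = 0, B = 2/3 ↦ 1
A = 0, B = 1 ↦ 1
A = 1/3, B = 0 ↦ 1
A = 1/3, B = 1/3 ↦ 1
A = 1/3, B = 2/3 ↦ 1
A = 1/3, B = 1 ↦ 1
A = 2/3, B = 0 ↦ 1
A = 2/3, B = 1/3 ↦ 1
A = 2/3, B = 2/3 ↦ 1
A = 2/3, B = 1 ↦ 1
A = 1, B = 0 ↦ 1
A = 1, B = 1/3 ↦ 1
A = 1, B = 2/3 ↦ 1
A = 1, B = 1 ↦ 1
Every assignment gives a value ≥ 1.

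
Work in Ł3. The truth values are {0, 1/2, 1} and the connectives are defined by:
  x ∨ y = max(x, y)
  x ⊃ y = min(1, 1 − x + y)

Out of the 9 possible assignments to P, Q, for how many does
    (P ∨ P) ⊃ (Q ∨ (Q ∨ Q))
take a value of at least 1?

P = 0, Q = 0 ↦ 1  ≥
P = 0, Q = 1/2 ↦ 1  ≥
P = 0, Q = 1 ↦ 1  ≥
P = 1/2, Q = 0 ↦ 1/2  <
P = 1/2, Q = 1/2 ↦ 1  ≥
P = 1/2, Q = 1 ↦ 1  ≥
P = 1, Q = 0 ↦ 0  <
P = 1, Q = 1/2 ↦ 1/2  <
P = 1, Q = 1 ↦ 1  ≥
So 6 of the 9 assignments meet the threshold.

6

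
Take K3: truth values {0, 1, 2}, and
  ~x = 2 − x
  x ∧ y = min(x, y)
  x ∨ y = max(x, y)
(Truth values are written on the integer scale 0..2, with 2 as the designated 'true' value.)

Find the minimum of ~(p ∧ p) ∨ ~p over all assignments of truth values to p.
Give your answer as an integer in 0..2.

0

Take p = 2:
p ∧ p = 2 ∧ 2 = 2
~(p ∧ p) = ~2 = 0
~p = ~2 = 0
~(p ∧ p) ∨ ~p = 0 ∨ 0 = 0
No assignment yields a value below 0, so this is the minimum.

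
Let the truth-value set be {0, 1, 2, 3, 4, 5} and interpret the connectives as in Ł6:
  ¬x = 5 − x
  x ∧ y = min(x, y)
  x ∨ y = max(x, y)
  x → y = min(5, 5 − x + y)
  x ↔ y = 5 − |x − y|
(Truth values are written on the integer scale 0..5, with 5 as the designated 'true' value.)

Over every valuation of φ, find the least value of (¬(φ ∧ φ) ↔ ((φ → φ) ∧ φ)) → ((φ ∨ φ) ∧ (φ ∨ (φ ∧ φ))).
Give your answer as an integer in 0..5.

3

Take φ = 2:
φ ∧ φ = 2 ∧ 2 = 2
¬(φ ∧ φ) = ¬2 = 3
φ → φ = 2 → 2 = 5
(φ → φ) ∧ φ = 5 ∧ 2 = 2
¬(φ ∧ φ) ↔ ((φ → φ) ∧ φ) = 3 ↔ 2 = 4
φ ∨ φ = 2 ∨ 2 = 2
φ ∧ φ = 2 ∧ 2 = 2
φ ∨ (φ ∧ φ) = 2 ∨ 2 = 2
(φ ∨ φ) ∧ (φ ∨ (φ ∧ φ)) = 2 ∧ 2 = 2
(¬(φ ∧ φ) ↔ ((φ → φ) ∧ φ)) → ((φ ∨ φ) ∧ (φ ∨ (φ ∧ φ))) = 4 → 2 = 3
No assignment yields a value below 3, so this is the minimum.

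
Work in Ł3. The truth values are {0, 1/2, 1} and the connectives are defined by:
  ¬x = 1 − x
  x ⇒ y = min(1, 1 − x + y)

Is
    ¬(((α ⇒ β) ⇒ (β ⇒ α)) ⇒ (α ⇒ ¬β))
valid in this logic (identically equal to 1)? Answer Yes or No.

No

Counterexample: take α = 0, β = 0.
α ⇒ β = 0 ⇒ 0 = 1
β ⇒ α = 0 ⇒ 0 = 1
(α ⇒ β) ⇒ (β ⇒ α) = 1 ⇒ 1 = 1
¬β = ¬0 = 1
α ⇒ ¬β = 0 ⇒ 1 = 1
((α ⇒ β) ⇒ (β ⇒ α)) ⇒ (α ⇒ ¬β) = 1 ⇒ 1 = 1
¬(((α ⇒ β) ⇒ (β ⇒ α)) ⇒ (α ⇒ ¬β)) = ¬1 = 0
This gives 0 ≠ 1.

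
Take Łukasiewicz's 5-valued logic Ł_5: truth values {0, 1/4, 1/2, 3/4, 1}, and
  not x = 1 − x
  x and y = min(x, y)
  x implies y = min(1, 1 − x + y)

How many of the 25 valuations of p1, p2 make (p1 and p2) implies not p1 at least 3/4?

value 1: 18 assignments (counts)
value 3/4: 2 assignments (counts)
value 1/2: 3 assignments
value 1/4: 1 assignment
value 0: 1 assignment
So 20 of the 25 assignments meet the threshold.

20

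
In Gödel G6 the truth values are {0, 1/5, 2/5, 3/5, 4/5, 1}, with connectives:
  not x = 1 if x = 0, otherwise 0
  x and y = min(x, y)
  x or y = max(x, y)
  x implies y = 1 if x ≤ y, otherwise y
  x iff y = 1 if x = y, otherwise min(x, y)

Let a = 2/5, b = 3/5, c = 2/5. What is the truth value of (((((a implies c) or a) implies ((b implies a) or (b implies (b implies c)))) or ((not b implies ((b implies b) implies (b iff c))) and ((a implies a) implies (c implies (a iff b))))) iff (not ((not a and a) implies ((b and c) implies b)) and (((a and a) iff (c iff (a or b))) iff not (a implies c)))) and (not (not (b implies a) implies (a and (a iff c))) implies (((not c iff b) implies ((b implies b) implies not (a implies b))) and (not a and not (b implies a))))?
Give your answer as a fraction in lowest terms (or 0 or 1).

0

a implies c = 2/5 implies 2/5 = 1
(a implies c) or a = 1 or 2/5 = 1
b implies a = 3/5 implies 2/5 = 2/5
b implies c = 3/5 implies 2/5 = 2/5
b implies (b implies c) = 3/5 implies 2/5 = 2/5
(b implies a) or (b implies (b implies c)) = 2/5 or 2/5 = 2/5
((a implies c) or a) implies ((b implies a) or (b implies (b implies c))) = 1 implies 2/5 = 2/5
not b = not 3/5 = 0
b implies b = 3/5 implies 3/5 = 1
b iff c = 3/5 iff 2/5 = 2/5
(b implies b) implies (b iff c) = 1 implies 2/5 = 2/5
not b implies ((b implies b) implies (b iff c)) = 0 implies 2/5 = 1
a implies a = 2/5 implies 2/5 = 1
a iff b = 2/5 iff 3/5 = 2/5
c implies (a iff b) = 2/5 implies 2/5 = 1
(a implies a) implies (c implies (a iff b)) = 1 implies 1 = 1
(not b implies ((b implies b) implies (b iff c))) and ((a implies a) implies (c implies (a iff b))) = 1 and 1 = 1
(((a implies c) or a) implies ((b implies a) or (b implies (b implies c)))) or ((not b implies ((b implies b) implies (b iff c))) and ((a implies a) implies (c implies (a iff b)))) = 2/5 or 1 = 1
not a = not 2/5 = 0
not a and a = 0 and 2/5 = 0
b and c = 3/5 and 2/5 = 2/5
(b and c) implies b = 2/5 implies 3/5 = 1
(not a and a) implies ((b and c) implies b) = 0 implies 1 = 1
not ((not a and a) implies ((b and c) implies b)) = not 1 = 0
a and a = 2/5 and 2/5 = 2/5
a or b = 2/5 or 3/5 = 3/5
c iff (a or b) = 2/5 iff 3/5 = 2/5
(a and a) iff (c iff (a or b)) = 2/5 iff 2/5 = 1
a implies c = 2/5 implies 2/5 = 1
not (a implies c) = not 1 = 0
((a and a) iff (c iff (a or b))) iff not (a implies c) = 1 iff 0 = 0
not ((not a and a) implies ((b and c) implies b)) and (((a and a) iff (c iff (a or b))) iff not (a implies c)) = 0 and 0 = 0
((((a implies c) or a) implies ((b implies a) or (b implies (b implies c)))) or ((not b implies ((b implies b) implies (b iff c))) and ((a implies a) implies (c implies (a iff b))))) iff (not ((not a and a) implies ((b and c) implies b)) and (((a and a) iff (c iff (a or b))) iff not (a implies c))) = 1 iff 0 = 0
b implies a = 3/5 implies 2/5 = 2/5
not (b implies a) = not 2/5 = 0
a iff c = 2/5 iff 2/5 = 1
a and (a iff c) = 2/5 and 1 = 2/5
not (b implies a) implies (a and (a iff c)) = 0 implies 2/5 = 1
not (not (b implies a) implies (a and (a iff c))) = not 1 = 0
not c = not 2/5 = 0
not c iff b = 0 iff 3/5 = 0
b implies b = 3/5 implies 3/5 = 1
a implies b = 2/5 implies 3/5 = 1
not (a implies b) = not 1 = 0
(b implies b) implies not (a implies b) = 1 implies 0 = 0
(not c iff b) implies ((b implies b) implies not (a implies b)) = 0 implies 0 = 1
not a = not 2/5 = 0
b implies a = 3/5 implies 2/5 = 2/5
not (b implies a) = not 2/5 = 0
not a and not (b implies a) = 0 and 0 = 0
((not c iff b) implies ((b implies b) implies not (a implies b))) and (not a and not (b implies a)) = 1 and 0 = 0
not (not (b implies a) implies (a and (a iff c))) implies (((not c iff b) implies ((b implies b) implies not (a implies b))) and (not a and not (b implies a))) = 0 implies 0 = 1
(((((a implies c) or a) implies ((b implies a) or (b implies (b implies c)))) or ((not b implies ((b implies b) implies (b iff c))) and ((a implies a) implies (c implies (a iff b))))) iff (not ((not a and a) implies ((b and c) implies b)) and (((a and a) iff (c iff (a or b))) iff not (a implies c)))) and (not (not (b implies a) implies (a and (a iff c))) implies (((not c iff b) implies ((b implies b) implies not (a implies b))) and (not a and not (b implies a)))) = 0 and 1 = 0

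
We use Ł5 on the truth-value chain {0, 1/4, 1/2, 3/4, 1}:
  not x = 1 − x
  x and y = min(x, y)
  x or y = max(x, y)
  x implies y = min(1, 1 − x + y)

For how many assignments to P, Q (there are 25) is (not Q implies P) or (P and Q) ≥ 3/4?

value 1: 15 assignments (counts)
value 3/4: 4 assignments (counts)
value 1/2: 3 assignments
value 1/4: 2 assignments
value 0: 1 assignment
So 19 of the 25 assignments meet the threshold.

19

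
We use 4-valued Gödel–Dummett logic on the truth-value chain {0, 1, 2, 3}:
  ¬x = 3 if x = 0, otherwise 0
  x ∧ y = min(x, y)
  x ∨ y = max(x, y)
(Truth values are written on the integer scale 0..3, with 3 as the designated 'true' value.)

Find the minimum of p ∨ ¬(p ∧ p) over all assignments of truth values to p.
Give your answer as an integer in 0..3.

1

Take p = 1:
p ∧ p = 1 ∧ 1 = 1
¬(p ∧ p) = ¬1 = 0
p ∨ ¬(p ∧ p) = 1 ∨ 0 = 1
No assignment yields a value below 1, so this is the minimum.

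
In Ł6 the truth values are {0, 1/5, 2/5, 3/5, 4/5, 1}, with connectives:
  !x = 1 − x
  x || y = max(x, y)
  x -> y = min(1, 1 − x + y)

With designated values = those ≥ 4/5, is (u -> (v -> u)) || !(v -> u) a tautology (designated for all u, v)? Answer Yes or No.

Yes

At u = 1, v = 3/5, for instance:
v -> u = 3/5 -> 1 = 1
u -> (v -> u) = 1 -> 1 = 1
v -> u = 3/5 -> 1 = 1
!(v -> u) = !1 = 0
(u -> (v -> u)) || !(v -> u) = 1 || 0 = 1
and checking the remaining 35 assignments likewise gives ≥ 4/5 in every case.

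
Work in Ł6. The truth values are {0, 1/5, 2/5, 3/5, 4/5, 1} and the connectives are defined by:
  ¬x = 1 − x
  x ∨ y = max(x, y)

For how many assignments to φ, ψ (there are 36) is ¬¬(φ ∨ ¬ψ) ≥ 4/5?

20

value 1: 11 assignments (counts)
value 4/5: 9 assignments (counts)
value 3/5: 7 assignments
value 2/5: 5 assignments
value 1/5: 3 assignments
value 0: 1 assignment
So 20 of the 36 assignments meet the threshold.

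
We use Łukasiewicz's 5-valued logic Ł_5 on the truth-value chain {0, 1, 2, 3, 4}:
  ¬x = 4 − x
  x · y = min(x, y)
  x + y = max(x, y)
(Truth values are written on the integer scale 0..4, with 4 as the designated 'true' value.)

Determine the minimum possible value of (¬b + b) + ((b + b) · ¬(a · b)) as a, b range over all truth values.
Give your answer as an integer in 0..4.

Take a = 0, b = 2:
¬b = ¬2 = 2
¬b + b = 2 + 2 = 2
b + b = 2 + 2 = 2
a · b = 0 · 2 = 0
¬(a · b) = ¬0 = 4
(b + b) · ¬(a · b) = 2 · 4 = 2
(¬b + b) + ((b + b) · ¬(a · b)) = 2 + 2 = 2
No assignment yields a value below 2, so this is the minimum.

2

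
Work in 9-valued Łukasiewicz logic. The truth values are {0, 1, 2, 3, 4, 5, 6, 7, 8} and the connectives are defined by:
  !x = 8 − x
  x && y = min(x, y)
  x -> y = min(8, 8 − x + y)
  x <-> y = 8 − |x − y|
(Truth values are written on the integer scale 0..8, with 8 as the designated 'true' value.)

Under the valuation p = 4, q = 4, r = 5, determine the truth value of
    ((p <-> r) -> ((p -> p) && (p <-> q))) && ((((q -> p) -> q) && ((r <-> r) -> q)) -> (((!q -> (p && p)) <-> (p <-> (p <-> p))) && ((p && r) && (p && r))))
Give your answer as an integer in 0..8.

p <-> r = 4 <-> 5 = 7
p -> p = 4 -> 4 = 8
p <-> q = 4 <-> 4 = 8
(p -> p) && (p <-> q) = 8 && 8 = 8
(p <-> r) -> ((p -> p) && (p <-> q)) = 7 -> 8 = 8
q -> p = 4 -> 4 = 8
(q -> p) -> q = 8 -> 4 = 4
r <-> r = 5 <-> 5 = 8
(r <-> r) -> q = 8 -> 4 = 4
((q -> p) -> q) && ((r <-> r) -> q) = 4 && 4 = 4
!q = !4 = 4
p && p = 4 && 4 = 4
!q -> (p && p) = 4 -> 4 = 8
p <-> p = 4 <-> 4 = 8
p <-> (p <-> p) = 4 <-> 8 = 4
(!q -> (p && p)) <-> (p <-> (p <-> p)) = 8 <-> 4 = 4
p && r = 4 && 5 = 4
p && r = 4 && 5 = 4
(p && r) && (p && r) = 4 && 4 = 4
((!q -> (p && p)) <-> (p <-> (p <-> p))) && ((p && r) && (p && r)) = 4 && 4 = 4
(((q -> p) -> q) && ((r <-> r) -> q)) -> (((!q -> (p && p)) <-> (p <-> (p <-> p))) && ((p && r) && (p && r))) = 4 -> 4 = 8
((p <-> r) -> ((p -> p) && (p <-> q))) && ((((q -> p) -> q) && ((r <-> r) -> q)) -> (((!q -> (p && p)) <-> (p <-> (p <-> p))) && ((p && r) && (p && r)))) = 8 && 8 = 8

8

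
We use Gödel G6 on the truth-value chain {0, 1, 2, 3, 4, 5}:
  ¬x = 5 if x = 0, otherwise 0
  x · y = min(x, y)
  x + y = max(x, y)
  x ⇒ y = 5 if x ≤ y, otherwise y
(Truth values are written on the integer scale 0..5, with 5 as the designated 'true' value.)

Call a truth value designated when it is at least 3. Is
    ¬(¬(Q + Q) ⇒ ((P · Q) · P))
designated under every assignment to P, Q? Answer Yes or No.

Counterexample: take P = 0, Q = 1.
Q + Q = 1 + 1 = 1
¬(Q + Q) = ¬1 = 0
P · Q = 0 · 1 = 0
(P · Q) · P = 0 · 0 = 0
¬(Q + Q) ⇒ ((P · Q) · P) = 0 ⇒ 0 = 5
¬(¬(Q + Q) ⇒ ((P · Q) · P)) = ¬5 = 0
This gives 0, which is below 3.

No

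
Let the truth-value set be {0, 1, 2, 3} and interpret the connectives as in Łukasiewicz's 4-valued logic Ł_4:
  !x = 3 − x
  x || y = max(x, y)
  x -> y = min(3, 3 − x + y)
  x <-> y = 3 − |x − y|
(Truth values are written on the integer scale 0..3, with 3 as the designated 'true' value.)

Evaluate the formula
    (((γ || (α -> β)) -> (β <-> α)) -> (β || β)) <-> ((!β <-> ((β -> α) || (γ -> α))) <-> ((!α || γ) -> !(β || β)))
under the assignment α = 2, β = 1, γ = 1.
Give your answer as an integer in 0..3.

2

α -> β = 2 -> 1 = 2
γ || (α -> β) = 1 || 2 = 2
β <-> α = 1 <-> 2 = 2
(γ || (α -> β)) -> (β <-> α) = 2 -> 2 = 3
β || β = 1 || 1 = 1
((γ || (α -> β)) -> (β <-> α)) -> (β || β) = 3 -> 1 = 1
!β = !1 = 2
β -> α = 1 -> 2 = 3
γ -> α = 1 -> 2 = 3
(β -> α) || (γ -> α) = 3 || 3 = 3
!β <-> ((β -> α) || (γ -> α)) = 2 <-> 3 = 2
!α = !2 = 1
!α || γ = 1 || 1 = 1
β || β = 1 || 1 = 1
!(β || β) = !1 = 2
(!α || γ) -> !(β || β) = 1 -> 2 = 3
(!β <-> ((β -> α) || (γ -> α))) <-> ((!α || γ) -> !(β || β)) = 2 <-> 3 = 2
(((γ || (α -> β)) -> (β <-> α)) -> (β || β)) <-> ((!β <-> ((β -> α) || (γ -> α))) <-> ((!α || γ) -> !(β || β))) = 1 <-> 2 = 2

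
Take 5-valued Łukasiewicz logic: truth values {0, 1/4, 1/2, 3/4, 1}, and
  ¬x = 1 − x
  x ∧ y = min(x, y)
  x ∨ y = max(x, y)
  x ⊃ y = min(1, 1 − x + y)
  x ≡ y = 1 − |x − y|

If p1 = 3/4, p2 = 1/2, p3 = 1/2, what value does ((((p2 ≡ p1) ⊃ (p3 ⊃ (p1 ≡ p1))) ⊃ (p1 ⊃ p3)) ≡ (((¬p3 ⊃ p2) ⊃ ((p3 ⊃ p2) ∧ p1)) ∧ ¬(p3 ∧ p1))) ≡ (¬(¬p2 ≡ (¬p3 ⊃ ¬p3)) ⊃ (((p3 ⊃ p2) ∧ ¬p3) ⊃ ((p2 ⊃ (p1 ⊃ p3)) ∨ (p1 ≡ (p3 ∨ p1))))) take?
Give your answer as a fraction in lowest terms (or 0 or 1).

p2 ≡ p1 = 1/2 ≡ 3/4 = 3/4
p1 ≡ p1 = 3/4 ≡ 3/4 = 1
p3 ⊃ (p1 ≡ p1) = 1/2 ⊃ 1 = 1
(p2 ≡ p1) ⊃ (p3 ⊃ (p1 ≡ p1)) = 3/4 ⊃ 1 = 1
p1 ⊃ p3 = 3/4 ⊃ 1/2 = 3/4
((p2 ≡ p1) ⊃ (p3 ⊃ (p1 ≡ p1))) ⊃ (p1 ⊃ p3) = 1 ⊃ 3/4 = 3/4
¬p3 = ¬1/2 = 1/2
¬p3 ⊃ p2 = 1/2 ⊃ 1/2 = 1
p3 ⊃ p2 = 1/2 ⊃ 1/2 = 1
(p3 ⊃ p2) ∧ p1 = 1 ∧ 3/4 = 3/4
(¬p3 ⊃ p2) ⊃ ((p3 ⊃ p2) ∧ p1) = 1 ⊃ 3/4 = 3/4
p3 ∧ p1 = 1/2 ∧ 3/4 = 1/2
¬(p3 ∧ p1) = ¬1/2 = 1/2
((¬p3 ⊃ p2) ⊃ ((p3 ⊃ p2) ∧ p1)) ∧ ¬(p3 ∧ p1) = 3/4 ∧ 1/2 = 1/2
(((p2 ≡ p1) ⊃ (p3 ⊃ (p1 ≡ p1))) ⊃ (p1 ⊃ p3)) ≡ (((¬p3 ⊃ p2) ⊃ ((p3 ⊃ p2) ∧ p1)) ∧ ¬(p3 ∧ p1)) = 3/4 ≡ 1/2 = 3/4
¬p2 = ¬1/2 = 1/2
¬p3 = ¬1/2 = 1/2
¬p3 = ¬1/2 = 1/2
¬p3 ⊃ ¬p3 = 1/2 ⊃ 1/2 = 1
¬p2 ≡ (¬p3 ⊃ ¬p3) = 1/2 ≡ 1 = 1/2
¬(¬p2 ≡ (¬p3 ⊃ ¬p3)) = ¬1/2 = 1/2
p3 ⊃ p2 = 1/2 ⊃ 1/2 = 1
¬p3 = ¬1/2 = 1/2
(p3 ⊃ p2) ∧ ¬p3 = 1 ∧ 1/2 = 1/2
p1 ⊃ p3 = 3/4 ⊃ 1/2 = 3/4
p2 ⊃ (p1 ⊃ p3) = 1/2 ⊃ 3/4 = 1
p3 ∨ p1 = 1/2 ∨ 3/4 = 3/4
p1 ≡ (p3 ∨ p1) = 3/4 ≡ 3/4 = 1
(p2 ⊃ (p1 ⊃ p3)) ∨ (p1 ≡ (p3 ∨ p1)) = 1 ∨ 1 = 1
((p3 ⊃ p2) ∧ ¬p3) ⊃ ((p2 ⊃ (p1 ⊃ p3)) ∨ (p1 ≡ (p3 ∨ p1))) = 1/2 ⊃ 1 = 1
¬(¬p2 ≡ (¬p3 ⊃ ¬p3)) ⊃ (((p3 ⊃ p2) ∧ ¬p3) ⊃ ((p2 ⊃ (p1 ⊃ p3)) ∨ (p1 ≡ (p3 ∨ p1)))) = 1/2 ⊃ 1 = 1
((((p2 ≡ p1) ⊃ (p3 ⊃ (p1 ≡ p1))) ⊃ (p1 ⊃ p3)) ≡ (((¬p3 ⊃ p2) ⊃ ((p3 ⊃ p2) ∧ p1)) ∧ ¬(p3 ∧ p1))) ≡ (¬(¬p2 ≡ (¬p3 ⊃ ¬p3)) ⊃ (((p3 ⊃ p2) ∧ ¬p3) ⊃ ((p2 ⊃ (p1 ⊃ p3)) ∨ (p1 ≡ (p3 ∨ p1))))) = 3/4 ≡ 1 = 3/4

3/4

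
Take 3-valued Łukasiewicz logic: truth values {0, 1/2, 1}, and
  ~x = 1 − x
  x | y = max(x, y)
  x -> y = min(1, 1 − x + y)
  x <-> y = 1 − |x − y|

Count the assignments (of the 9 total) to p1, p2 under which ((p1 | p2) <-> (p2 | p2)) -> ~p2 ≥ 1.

4

p1 = 0, p2 = 0 ↦ 1  ≥
p1 = 0, p2 = 1/2 ↦ 1/2  <
p1 = 0, p2 = 1 ↦ 0  <
p1 = 1/2, p2 = 0 ↦ 1  ≥
p1 = 1/2, p2 = 1/2 ↦ 1/2  <
p1 = 1/2, p2 = 1 ↦ 0  <
p1 = 1, p2 = 0 ↦ 1  ≥
p1 = 1, p2 = 1/2 ↦ 1  ≥
p1 = 1, p2 = 1 ↦ 0  <
So 4 of the 9 assignments meet the threshold.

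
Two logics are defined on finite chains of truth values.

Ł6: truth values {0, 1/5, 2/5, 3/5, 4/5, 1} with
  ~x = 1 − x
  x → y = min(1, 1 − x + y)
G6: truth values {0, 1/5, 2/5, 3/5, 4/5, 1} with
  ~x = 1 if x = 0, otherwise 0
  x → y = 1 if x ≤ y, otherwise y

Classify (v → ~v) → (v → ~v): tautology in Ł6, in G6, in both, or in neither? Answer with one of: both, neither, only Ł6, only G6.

In Ł6: every assignment gives 1 — tautology.
In G6: every assignment gives 1 — tautology.

both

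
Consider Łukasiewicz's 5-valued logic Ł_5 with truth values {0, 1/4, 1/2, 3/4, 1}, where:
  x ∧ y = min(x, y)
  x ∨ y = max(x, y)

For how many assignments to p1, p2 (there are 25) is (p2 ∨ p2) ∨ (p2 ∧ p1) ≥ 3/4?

10

value 1: 5 assignments (counts)
value 3/4: 5 assignments (counts)
value 1/2: 5 assignments
value 1/4: 5 assignments
value 0: 5 assignments
So 10 of the 25 assignments meet the threshold.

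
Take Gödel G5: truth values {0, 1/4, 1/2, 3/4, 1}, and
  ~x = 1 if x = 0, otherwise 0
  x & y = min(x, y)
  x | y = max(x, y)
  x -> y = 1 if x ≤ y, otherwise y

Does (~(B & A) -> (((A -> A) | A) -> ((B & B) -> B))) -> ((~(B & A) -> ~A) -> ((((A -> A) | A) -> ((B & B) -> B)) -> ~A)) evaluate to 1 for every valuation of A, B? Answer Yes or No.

No

Counterexample: take A = 1/4, B = 1/4.
B & A = 1/4 & 1/4 = 1/4
~(B & A) = ~1/4 = 0
A -> A = 1/4 -> 1/4 = 1
(A -> A) | A = 1 | 1/4 = 1
B & B = 1/4 & 1/4 = 1/4
(B & B) -> B = 1/4 -> 1/4 = 1
((A -> A) | A) -> ((B & B) -> B) = 1 -> 1 = 1
~(B & A) -> (((A -> A) | A) -> ((B & B) -> B)) = 0 -> 1 = 1
B & A = 1/4 & 1/4 = 1/4
~(B & A) = ~1/4 = 0
~A = ~1/4 = 0
~(B & A) -> ~A = 0 -> 0 = 1
A -> A = 1/4 -> 1/4 = 1
(A -> A) | A = 1 | 1/4 = 1
B & B = 1/4 & 1/4 = 1/4
(B & B) -> B = 1/4 -> 1/4 = 1
((A -> A) | A) -> ((B & B) -> B) = 1 -> 1 = 1
~A = ~1/4 = 0
(((A -> A) | A) -> ((B & B) -> B)) -> ~A = 1 -> 0 = 0
(~(B & A) -> ~A) -> ((((A -> A) | A) -> ((B & B) -> B)) -> ~A) = 1 -> 0 = 0
(~(B & A) -> (((A -> A) | A) -> ((B & B) -> B))) -> ((~(B & A) -> ~A) -> ((((A -> A) | A) -> ((B & B) -> B)) -> ~A)) = 1 -> 0 = 0
This gives 0 ≠ 1.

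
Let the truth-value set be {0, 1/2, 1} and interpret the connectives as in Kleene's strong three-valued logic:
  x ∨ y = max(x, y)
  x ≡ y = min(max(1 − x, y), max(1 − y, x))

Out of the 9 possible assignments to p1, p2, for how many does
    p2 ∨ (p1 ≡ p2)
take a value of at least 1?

4

p1 = 0, p2 = 0 ↦ 1  ≥
p1 = 0, p2 = 1/2 ↦ 1/2  <
p1 = 0, p2 = 1 ↦ 1  ≥
p1 = 1/2, p2 = 0 ↦ 1/2  <
p1 = 1/2, p2 = 1/2 ↦ 1/2  <
p1 = 1/2, p2 = 1 ↦ 1  ≥
p1 = 1, p2 = 0 ↦ 0  <
p1 = 1, p2 = 1/2 ↦ 1/2  <
p1 = 1, p2 = 1 ↦ 1  ≥
So 4 of the 9 assignments meet the threshold.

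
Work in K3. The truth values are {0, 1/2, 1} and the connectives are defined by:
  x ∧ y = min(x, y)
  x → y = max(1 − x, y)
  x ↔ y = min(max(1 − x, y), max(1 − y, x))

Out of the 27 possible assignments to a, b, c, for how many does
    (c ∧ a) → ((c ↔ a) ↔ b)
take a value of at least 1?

value 1: 16 assignments (counts)
value 1/2: 10 assignments
value 0: 1 assignment
So 16 of the 27 assignments meet the threshold.

16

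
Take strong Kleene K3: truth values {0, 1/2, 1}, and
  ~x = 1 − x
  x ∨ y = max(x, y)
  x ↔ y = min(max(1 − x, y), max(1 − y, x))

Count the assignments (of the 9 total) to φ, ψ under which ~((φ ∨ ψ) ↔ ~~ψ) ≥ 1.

1

φ = 0, ψ = 0 ↦ 0  <
φ = 0, ψ = 1/2 ↦ 1/2  <
φ = 0, ψ = 1 ↦ 0  <
φ = 1/2, ψ = 0 ↦ 1/2  <
φ = 1/2, ψ = 1/2 ↦ 1/2  <
φ = 1/2, ψ = 1 ↦ 0  <
φ = 1, ψ = 0 ↦ 1  ≥
φ = 1, ψ = 1/2 ↦ 1/2  <
φ = 1, ψ = 1 ↦ 0  <
So 1 of the 9 assignments meets the threshold.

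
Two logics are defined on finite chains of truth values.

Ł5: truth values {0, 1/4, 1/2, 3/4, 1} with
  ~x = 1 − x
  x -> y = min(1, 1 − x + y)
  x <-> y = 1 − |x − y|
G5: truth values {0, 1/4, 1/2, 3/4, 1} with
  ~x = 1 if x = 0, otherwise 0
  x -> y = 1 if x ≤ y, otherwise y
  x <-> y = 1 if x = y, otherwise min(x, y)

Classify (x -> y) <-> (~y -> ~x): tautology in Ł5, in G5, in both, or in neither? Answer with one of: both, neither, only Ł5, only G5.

only Ł5

In Ł5: every assignment gives 1 — tautology.
In G5: at x = 1/2, y = 1/4 the value is 1/4 — not a tautology.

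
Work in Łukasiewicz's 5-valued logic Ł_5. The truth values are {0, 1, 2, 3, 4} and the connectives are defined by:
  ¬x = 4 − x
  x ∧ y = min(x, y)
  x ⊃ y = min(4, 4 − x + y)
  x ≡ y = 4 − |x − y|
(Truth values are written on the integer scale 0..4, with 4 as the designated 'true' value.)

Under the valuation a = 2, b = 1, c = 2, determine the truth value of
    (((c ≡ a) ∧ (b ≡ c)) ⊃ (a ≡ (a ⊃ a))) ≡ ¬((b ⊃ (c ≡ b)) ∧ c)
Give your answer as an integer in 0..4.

c ≡ a = 2 ≡ 2 = 4
b ≡ c = 1 ≡ 2 = 3
(c ≡ a) ∧ (b ≡ c) = 4 ∧ 3 = 3
a ⊃ a = 2 ⊃ 2 = 4
a ≡ (a ⊃ a) = 2 ≡ 4 = 2
((c ≡ a) ∧ (b ≡ c)) ⊃ (a ≡ (a ⊃ a)) = 3 ⊃ 2 = 3
c ≡ b = 2 ≡ 1 = 3
b ⊃ (c ≡ b) = 1 ⊃ 3 = 4
(b ⊃ (c ≡ b)) ∧ c = 4 ∧ 2 = 2
¬((b ⊃ (c ≡ b)) ∧ c) = ¬2 = 2
(((c ≡ a) ∧ (b ≡ c)) ⊃ (a ≡ (a ⊃ a))) ≡ ¬((b ⊃ (c ≡ b)) ∧ c) = 3 ≡ 2 = 3

3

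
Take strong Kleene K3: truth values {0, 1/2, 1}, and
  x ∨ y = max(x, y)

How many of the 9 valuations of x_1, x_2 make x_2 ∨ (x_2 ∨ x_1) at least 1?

x_1 = 0, x_2 = 0 ↦ 0  <
x_1 = 0, x_2 = 1/2 ↦ 1/2  <
x_1 = 0, x_2 = 1 ↦ 1  ≥
x_1 = 1/2, x_2 = 0 ↦ 1/2  <
x_1 = 1/2, x_2 = 1/2 ↦ 1/2  <
x_1 = 1/2, x_2 = 1 ↦ 1  ≥
x_1 = 1, x_2 = 0 ↦ 1  ≥
x_1 = 1, x_2 = 1/2 ↦ 1  ≥
x_1 = 1, x_2 = 1 ↦ 1  ≥
So 5 of the 9 assignments meet the threshold.

5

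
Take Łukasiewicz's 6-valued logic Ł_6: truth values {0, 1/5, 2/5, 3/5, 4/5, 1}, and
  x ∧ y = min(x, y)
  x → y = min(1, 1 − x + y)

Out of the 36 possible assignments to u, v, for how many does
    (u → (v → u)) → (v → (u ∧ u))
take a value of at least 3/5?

30

value 1: 21 assignments (counts)
value 4/5: 5 assignments (counts)
value 3/5: 4 assignments (counts)
value 2/5: 3 assignments
value 1/5: 2 assignments
value 0: 1 assignment
So 30 of the 36 assignments meet the threshold.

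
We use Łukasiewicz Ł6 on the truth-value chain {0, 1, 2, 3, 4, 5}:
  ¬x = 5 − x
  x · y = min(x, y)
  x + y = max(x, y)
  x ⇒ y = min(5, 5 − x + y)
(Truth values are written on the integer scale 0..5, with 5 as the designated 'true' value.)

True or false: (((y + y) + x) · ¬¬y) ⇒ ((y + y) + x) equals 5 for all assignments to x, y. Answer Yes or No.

Yes

At x = 1, y = 0, for instance:
y + y = 0 + 0 = 0
(y + y) + x = 0 + 1 = 1
¬y = ¬0 = 5
¬¬y = ¬5 = 0
((y + y) + x) · ¬¬y = 1 · 0 = 0
(((y + y) + x) · ¬¬y) ⇒ ((y + y) + x) = 0 ⇒ 1 = 5
and checking the remaining 35 assignments likewise gives ≥ 5 in every case.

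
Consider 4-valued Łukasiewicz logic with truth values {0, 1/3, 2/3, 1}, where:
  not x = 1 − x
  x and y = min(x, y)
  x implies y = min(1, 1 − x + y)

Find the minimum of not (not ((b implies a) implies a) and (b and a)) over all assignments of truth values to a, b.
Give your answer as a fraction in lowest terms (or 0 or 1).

2/3

Take a = 1/3, b = 1/3:
b implies a = 1/3 implies 1/3 = 1
(b implies a) implies a = 1 implies 1/3 = 1/3
not ((b implies a) implies a) = not 1/3 = 2/3
b and a = 1/3 and 1/3 = 1/3
not ((b implies a) implies a) and (b and a) = 2/3 and 1/3 = 1/3
not (not ((b implies a) implies a) and (b and a)) = not 1/3 = 2/3
No assignment yields a value below 2/3, so this is the minimum.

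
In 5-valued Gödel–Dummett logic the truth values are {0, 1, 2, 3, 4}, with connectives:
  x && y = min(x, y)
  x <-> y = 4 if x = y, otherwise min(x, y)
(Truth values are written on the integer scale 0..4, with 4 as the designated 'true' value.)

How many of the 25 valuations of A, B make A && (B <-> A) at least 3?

value 4: 1 assignment (counts)
value 3: 3 assignments (counts)
value 2: 5 assignments
value 1: 7 assignments
value 0: 9 assignments
So 4 of the 25 assignments meet the threshold.

4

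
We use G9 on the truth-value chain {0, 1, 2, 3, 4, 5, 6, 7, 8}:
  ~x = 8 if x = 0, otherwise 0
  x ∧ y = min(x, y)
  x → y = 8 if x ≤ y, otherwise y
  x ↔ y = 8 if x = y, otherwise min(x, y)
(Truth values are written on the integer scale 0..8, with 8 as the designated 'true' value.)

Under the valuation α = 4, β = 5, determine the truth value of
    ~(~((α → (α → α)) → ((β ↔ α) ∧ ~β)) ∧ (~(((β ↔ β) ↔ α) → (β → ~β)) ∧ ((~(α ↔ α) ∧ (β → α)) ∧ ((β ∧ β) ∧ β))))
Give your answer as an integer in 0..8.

8

α → α = 4 → 4 = 8
α → (α → α) = 4 → 8 = 8
β ↔ α = 5 ↔ 4 = 4
~β = ~5 = 0
(β ↔ α) ∧ ~β = 4 ∧ 0 = 0
(α → (α → α)) → ((β ↔ α) ∧ ~β) = 8 → 0 = 0
~((α → (α → α)) → ((β ↔ α) ∧ ~β)) = ~0 = 8
β ↔ β = 5 ↔ 5 = 8
(β ↔ β) ↔ α = 8 ↔ 4 = 4
~β = ~5 = 0
β → ~β = 5 → 0 = 0
((β ↔ β) ↔ α) → (β → ~β) = 4 → 0 = 0
~(((β ↔ β) ↔ α) → (β → ~β)) = ~0 = 8
α ↔ α = 4 ↔ 4 = 8
~(α ↔ α) = ~8 = 0
β → α = 5 → 4 = 4
~(α ↔ α) ∧ (β → α) = 0 ∧ 4 = 0
β ∧ β = 5 ∧ 5 = 5
(β ∧ β) ∧ β = 5 ∧ 5 = 5
(~(α ↔ α) ∧ (β → α)) ∧ ((β ∧ β) ∧ β) = 0 ∧ 5 = 0
~(((β ↔ β) ↔ α) → (β → ~β)) ∧ ((~(α ↔ α) ∧ (β → α)) ∧ ((β ∧ β) ∧ β)) = 8 ∧ 0 = 0
~((α → (α → α)) → ((β ↔ α) ∧ ~β)) ∧ (~(((β ↔ β) ↔ α) → (β → ~β)) ∧ ((~(α ↔ α) ∧ (β → α)) ∧ ((β ∧ β) ∧ β))) = 8 ∧ 0 = 0
~(~((α → (α → α)) → ((β ↔ α) ∧ ~β)) ∧ (~(((β ↔ β) ↔ α) → (β → ~β)) ∧ ((~(α ↔ α) ∧ (β → α)) ∧ ((β ∧ β) ∧ β)))) = ~0 = 8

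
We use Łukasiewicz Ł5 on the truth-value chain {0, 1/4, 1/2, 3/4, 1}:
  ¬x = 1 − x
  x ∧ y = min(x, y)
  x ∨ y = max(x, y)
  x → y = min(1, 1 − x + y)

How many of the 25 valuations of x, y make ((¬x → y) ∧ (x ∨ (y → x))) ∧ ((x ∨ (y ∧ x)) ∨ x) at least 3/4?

10

value 1: 5 assignments (counts)
value 3/4: 5 assignments (counts)
value 1/2: 5 assignments
value 1/4: 5 assignments
value 0: 5 assignments
So 10 of the 25 assignments meet the threshold.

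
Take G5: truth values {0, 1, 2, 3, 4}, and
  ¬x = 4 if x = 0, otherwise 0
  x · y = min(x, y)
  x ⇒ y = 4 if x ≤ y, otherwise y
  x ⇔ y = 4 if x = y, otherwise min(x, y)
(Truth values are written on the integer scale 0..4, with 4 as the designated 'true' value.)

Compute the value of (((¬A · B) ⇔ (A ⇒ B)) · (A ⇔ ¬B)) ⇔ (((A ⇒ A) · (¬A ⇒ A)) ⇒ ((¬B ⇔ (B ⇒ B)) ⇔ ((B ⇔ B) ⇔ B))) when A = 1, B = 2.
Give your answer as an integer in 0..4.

4

¬A = ¬1 = 0
¬A · B = 0 · 2 = 0
A ⇒ B = 1 ⇒ 2 = 4
(¬A · B) ⇔ (A ⇒ B) = 0 ⇔ 4 = 0
¬B = ¬2 = 0
A ⇔ ¬B = 1 ⇔ 0 = 0
((¬A · B) ⇔ (A ⇒ B)) · (A ⇔ ¬B) = 0 · 0 = 0
A ⇒ A = 1 ⇒ 1 = 4
¬A = ¬1 = 0
¬A ⇒ A = 0 ⇒ 1 = 4
(A ⇒ A) · (¬A ⇒ A) = 4 · 4 = 4
¬B = ¬2 = 0
B ⇒ B = 2 ⇒ 2 = 4
¬B ⇔ (B ⇒ B) = 0 ⇔ 4 = 0
B ⇔ B = 2 ⇔ 2 = 4
(B ⇔ B) ⇔ B = 4 ⇔ 2 = 2
(¬B ⇔ (B ⇒ B)) ⇔ ((B ⇔ B) ⇔ B) = 0 ⇔ 2 = 0
((A ⇒ A) · (¬A ⇒ A)) ⇒ ((¬B ⇔ (B ⇒ B)) ⇔ ((B ⇔ B) ⇔ B)) = 4 ⇒ 0 = 0
(((¬A · B) ⇔ (A ⇒ B)) · (A ⇔ ¬B)) ⇔ (((A ⇒ A) · (¬A ⇒ A)) ⇒ ((¬B ⇔ (B ⇒ B)) ⇔ ((B ⇔ B) ⇔ B))) = 0 ⇔ 0 = 4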